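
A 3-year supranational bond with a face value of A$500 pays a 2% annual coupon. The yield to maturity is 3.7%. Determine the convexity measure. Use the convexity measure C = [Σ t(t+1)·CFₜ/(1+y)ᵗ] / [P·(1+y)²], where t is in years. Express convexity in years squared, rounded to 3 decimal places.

With y = 0.037:
  t   CF        PV=CF/(1+0.037)^t    t·PV        t(t+1)·PV
  1        10.00         9.6432         9.6432          19.2864
  2        10.00         9.2991        18.5983          55.7948
  3       510.00       457.3344     1,372.0033       5,488.0133
  Σ                    476.2768     1,400.2448       5,563.0945
P = 476.2768.
Convexity = Σ t(t+1)·PV / [P·(1+y)²] = 5,563.0945 / (476.2768 × 1.075369) = 10.86174.

10.862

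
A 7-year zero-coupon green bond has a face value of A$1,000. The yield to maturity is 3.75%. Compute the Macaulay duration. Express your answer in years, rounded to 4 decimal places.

7.0000 years

A zero-coupon bond has a single cash flow at maturity, so its Macaulay duration equals its maturity: 7 years.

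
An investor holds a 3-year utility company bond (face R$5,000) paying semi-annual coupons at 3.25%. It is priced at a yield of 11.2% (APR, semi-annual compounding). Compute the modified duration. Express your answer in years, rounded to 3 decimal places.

Periodic yield y = 0.056. First find Macaulay duration:
  t   CF        PV=CF/(1+0.056)^t    t·PV
  1        81.25        76.9413        76.9413
  2        81.25        72.8611       145.7221
  3        81.25        68.9972       206.9917
  4        81.25        65.3383       261.3531
  5        81.25        61.8734       309.3669
  6     5,081.25     3,664.2665    21,985.5991
  Σ                  4,010.2777    22,985.9742
P = 4,010.2777; Macaulay duration = 22,985.9742 / 4,010.2777 = 5.73177 half-year periods = 2.86588 years.
Modified duration = D_Mac / (1 + y) = 2.86588 / 1.056 = 2.71390 years.

2.714 years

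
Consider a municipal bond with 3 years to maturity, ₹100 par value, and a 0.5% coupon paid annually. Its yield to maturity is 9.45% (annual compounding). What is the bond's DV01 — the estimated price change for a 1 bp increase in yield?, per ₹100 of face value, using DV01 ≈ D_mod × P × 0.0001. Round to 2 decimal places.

₹0.02

Periodic yield y = 0.0945.
  t   CF        PV=CF/(1+0.0945)^t    t·PV
  1         0.50         0.4568         0.4568
  2         0.50         0.4174         0.8348
  3       100.50        76.6512       229.9535
  Σ                     77.5254       231.2451
P = 77.5254; D_Mac = 2.98283 yrs; D_mod = 2.72529 yrs.
DV01 ≈ 2.72529 × 77.5254 × 0.0001 = 0.021128.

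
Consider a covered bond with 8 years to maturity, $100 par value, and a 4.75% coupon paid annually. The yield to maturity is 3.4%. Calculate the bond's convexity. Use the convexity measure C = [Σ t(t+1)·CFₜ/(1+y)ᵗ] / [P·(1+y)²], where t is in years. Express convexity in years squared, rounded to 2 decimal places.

With y = 0.034:
  t   CF        PV=CF/(1+0.034)^t    t·PV        t(t+1)·PV
  1         4.75         4.5938         4.5938           9.1876
  2         4.75         4.4428         8.8855          26.6565
  3         4.75         4.2967        12.8900          51.5600
  4         4.75         4.1554        16.6215          83.1077
  5         4.75         4.0187        20.0937         120.5625
  6         4.75         3.8866        23.3196         163.2374
  7         4.75         3.7588        26.3116         210.4931
  8       104.75        80.1659       641.3273       5,771.9455
  Σ                    109.3187       754.0432       6,436.7504
P = 109.3187.
Convexity = Σ t(t+1)·PV / [P·(1+y)²] = 6,436.7504 / (109.3187 × 1.069156) = 55.07204.

55.07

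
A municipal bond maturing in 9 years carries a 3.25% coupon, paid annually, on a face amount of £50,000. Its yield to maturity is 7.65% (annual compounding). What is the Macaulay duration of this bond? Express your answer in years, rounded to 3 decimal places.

7.718 years

Periodic yield y = 0.0765. Discount each cash flow and weight by its year:
  t   CF        PV=CF/(1+0.0765)^t    t·PV
  1     1,625.00     1,509.5216     1,509.5216
  2     1,625.00     1,402.2495     2,804.4990
  3     1,625.00     1,302.6006     3,907.8017
  4     1,625.00     1,210.0330     4,840.1322
  5     1,625.00     1,124.0437     5,620.2185
  6     1,625.00     1,044.1651     6,264.9904
  7     1,625.00       969.9629     6,789.7403
  8     1,625.00       901.0338     7,208.2706
  9    51,625.00    26,590.9441   239,318.4970
  Σ                 36,054.5543   278,263.6713
Price P = Σ PV = 36,054.5543.
Macaulay duration = Σ(t·PV) / P = 278,263.6713 / 36,054.5543 = 7.71785 years.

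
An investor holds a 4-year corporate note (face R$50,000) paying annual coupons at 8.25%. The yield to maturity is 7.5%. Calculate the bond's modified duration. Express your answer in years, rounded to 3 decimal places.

3.322 years

Periodic yield y = 0.075. First find Macaulay duration:
  t   CF        PV=CF/(1+0.075)^t    t·PV
  1     4,125.00     3,837.2093     3,837.2093
  2     4,125.00     3,569.4970     7,138.9941
  3     4,125.00     3,320.4623     9,961.3870
  4    54,125.00    40,528.8287   162,115.3147
  Σ                 51,255.9974   183,052.9051
P = 51,255.9974; Macaulay duration = 183,052.9051 / 51,255.9974 = 3.57135 years.
Modified duration = D_Mac / (1 + y) = 3.57135 / 1.075 = 3.32218 years.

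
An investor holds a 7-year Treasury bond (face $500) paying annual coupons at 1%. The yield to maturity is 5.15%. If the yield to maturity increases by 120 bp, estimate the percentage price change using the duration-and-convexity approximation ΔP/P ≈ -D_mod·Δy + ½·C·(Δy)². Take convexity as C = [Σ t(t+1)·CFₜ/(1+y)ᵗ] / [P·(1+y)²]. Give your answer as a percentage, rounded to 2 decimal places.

-7.36%

With y = 0.0515:
  t   CF        PV=CF/(1+0.0515)^t    t·PV        t(t+1)·PV
  1         5.00         4.7551         4.7551           9.5102
  2         5.00         4.5222         9.0444          27.1333
  3         5.00         4.3007        12.9022          51.6088
  4         5.00         4.0901        16.3604          81.8018
  5         5.00         3.8898        19.4488         116.6930
  6         5.00         3.6993        22.1955         155.3687
  7       505.00       355.3256     2,487.2789      19,898.2309
  Σ                    380.5827     2,571.9853      20,340.3467
P = 380.5827; D_Mac = 6.75802 yrs; D_mod = 6.42703 yrs; C = 48.33823.
Duration effect: -6.42703 × (+0.012) = -0.077124
Convexity effect: 0.5 × 48.33823 × (0.012)² = +0.0034804
ΔP/P ≈ -0.077124 + 0.0034804 = -0.073644 = -7.3644%.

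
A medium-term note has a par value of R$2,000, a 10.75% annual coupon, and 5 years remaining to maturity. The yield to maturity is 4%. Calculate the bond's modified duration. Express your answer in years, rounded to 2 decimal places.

4.07 years

Periodic yield y = 0.04. First find Macaulay duration:
  t   CF        PV=CF/(1+0.04)^t    t·PV
  1       215.00       206.7308       206.7308
  2       215.00       198.7796       397.5592
  3       215.00       191.1342       573.4027
  4       215.00       183.7829       735.1316
  5     2,215.00     1,820.5685     9,102.8427
  Σ                  2,600.9960    11,015.6669
P = 2,600.9960; Macaulay duration = 11,015.6669 / 2,600.9960 = 4.23517 years.
Modified duration = D_Mac / (1 + y) = 4.23517 / 1.04 = 4.07228 years.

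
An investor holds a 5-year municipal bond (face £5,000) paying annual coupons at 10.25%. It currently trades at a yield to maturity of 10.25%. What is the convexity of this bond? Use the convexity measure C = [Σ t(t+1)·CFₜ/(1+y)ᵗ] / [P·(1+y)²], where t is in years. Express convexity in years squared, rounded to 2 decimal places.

19.17

With y = 0.1025:
  t   CF        PV=CF/(1+0.1025)^t    t·PV        t(t+1)·PV
  1       512.50       464.8526       464.8526         929.7052
  2       512.50       421.6350       843.2700       2,529.8101
  3       512.50       382.4354     1,147.3062       4,589.2247
  4       512.50       346.8802     1,387.5207       6,937.6035
  5     5,512.50     3,384.1968    16,920.9841     101,525.9043
  Σ                  5,000.0000    20,763.9336     116,512.2478
P = 5,000.0000.
Convexity = Σ t(t+1)·PV / [P·(1+y)²] = 116,512.2478 / (5,000.0000 × 1.215506) = 19.17098.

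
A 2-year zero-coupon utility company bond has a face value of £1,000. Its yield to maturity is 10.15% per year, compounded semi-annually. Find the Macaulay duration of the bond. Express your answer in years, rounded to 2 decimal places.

2.00 years

A zero-coupon bond has a single cash flow at maturity, so its Macaulay duration equals its maturity: 2 years.
(Equivalently: 4 semi-annual periods ÷ 2 = 2 years.)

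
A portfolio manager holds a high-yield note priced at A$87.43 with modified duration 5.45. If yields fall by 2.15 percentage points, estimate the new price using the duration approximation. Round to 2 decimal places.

Duration approximation: ΔP/P ≈ -D_mod · Δy = -5.45 × (-0.0215) = +0.117175.
New price ≈ 87.43 × (1 + 0.117175) = 97.67461025.

A$97.67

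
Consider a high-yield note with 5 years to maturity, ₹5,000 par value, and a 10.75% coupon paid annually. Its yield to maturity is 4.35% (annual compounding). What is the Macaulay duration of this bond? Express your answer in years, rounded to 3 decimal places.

Periodic yield y = 0.0435. Discount each cash flow and weight by its year:
  t   CF        PV=CF/(1+0.0435)^t    t·PV
  1       537.50       515.0934       515.0934
  2       537.50       493.6209       987.2419
  3       537.50       473.0435     1,419.1306
  4       537.50       453.3239     1,813.2958
  5     5,537.50     4,475.6021    22,378.0107
  Σ                  6,410.6840    27,112.7723
Price P = Σ PV = 6,410.6840.
Macaulay duration = Σ(t·PV) / P = 27,112.7723 / 6,410.6840 = 4.22931 years.

4.229 years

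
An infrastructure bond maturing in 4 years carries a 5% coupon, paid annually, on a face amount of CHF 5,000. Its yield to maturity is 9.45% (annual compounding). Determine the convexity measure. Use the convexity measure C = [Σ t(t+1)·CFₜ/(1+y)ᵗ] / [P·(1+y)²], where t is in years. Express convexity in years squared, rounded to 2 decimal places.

With y = 0.0945:
  t   CF        PV=CF/(1+0.0945)^t    t·PV        t(t+1)·PV
  1       250.00       228.4148       228.4148         456.8296
  2       250.00       208.6933       417.3866       1,252.1597
  3       250.00       190.6745       572.0236       2,288.0945
  4     5,250.00     3,658.4426    14,633.7702      73,168.8510
  Σ                  4,286.2252    15,851.5952      77,165.9349
P = 4,286.2252.
Convexity = Σ t(t+1)·PV / [P·(1+y)²] = 77,165.9349 / (4,286.2252 × 1.197930) = 15.02862.

15.03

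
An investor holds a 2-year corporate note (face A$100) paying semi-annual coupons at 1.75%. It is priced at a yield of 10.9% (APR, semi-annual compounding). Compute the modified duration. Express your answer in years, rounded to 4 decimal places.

Periodic yield y = 0.0545. First find Macaulay duration:
  t   CF        PV=CF/(1+0.0545)^t    t·PV
  1        0.875         0.8298         0.8298
  2        0.875         0.7869         1.5738
  3        0.875         0.7462         2.2387
  4      100.875        81.5825       326.3302
  Σ                     83.9454       330.9724
P = 83.9454; Macaulay duration = 330.9724 / 83.9454 = 3.94271 half-year periods = 1.97135 years.
Modified duration = D_Mac / (1 + y) = 1.97135 / 1.0545 = 1.86947 years.

1.8695 years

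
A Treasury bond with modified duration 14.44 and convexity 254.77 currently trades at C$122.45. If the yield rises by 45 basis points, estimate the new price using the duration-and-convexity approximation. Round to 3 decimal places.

C$114.809

Duration effect: -D_mod·Δy = -14.44 × (+0.0045) = -0.064980
Convexity effect: ½·C·(Δy)² = 0.5 × 254.77 × (0.0045)² = +0.00257954625
ΔP/P ≈ -0.064980 + 0.00257954625 = -0.06240045375
New price ≈ 122.45 × (1 - 0.06240045375) = 114.8090644383125.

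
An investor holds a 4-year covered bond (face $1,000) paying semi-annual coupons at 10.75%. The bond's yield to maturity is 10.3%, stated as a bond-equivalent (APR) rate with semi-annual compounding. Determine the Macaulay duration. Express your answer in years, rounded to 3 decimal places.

3.360 years

Periodic yield y = 0.0515. Discount each cash flow and weight by its period:
  t   CF        PV=CF/(1+0.0515)^t    t·PV
  1        53.75        51.1175        51.1175
  2        53.75        48.6138        97.2277
  3        53.75        46.2328       138.6985
  4        53.75        43.9685       175.8739
  5        53.75        41.8150       209.0750
  6        53.75        39.7670       238.6020
  7        53.75        37.8193       264.7351
  8     1,053.75       705.1205     5,640.9644
  Σ                  1,014.4545     6,816.2941
Price P = Σ PV = 1,014.4545.
Macaulay duration = Σ(t·PV) / P = 6,816.2941 / 1,014.4545 = 6.71917 half-year periods.
In years: 6.71917 / 2 = 3.35959 years.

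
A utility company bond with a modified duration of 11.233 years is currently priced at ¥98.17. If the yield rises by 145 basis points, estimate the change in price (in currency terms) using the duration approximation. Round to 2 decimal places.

-¥15.99

Duration approximation: ΔP/P ≈ -D_mod · Δy = -11.233 × (+0.0145) = -0.1628785.
ΔP ≈ 98.17 × (-0.1628785) = -15.989782345.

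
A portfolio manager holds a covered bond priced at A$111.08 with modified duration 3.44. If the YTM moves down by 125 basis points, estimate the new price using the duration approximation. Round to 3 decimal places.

A$115.856

Duration approximation: ΔP/P ≈ -D_mod · Δy = -3.44 × (-0.0125) = +0.043000.
New price ≈ 111.08 × (1 + 0.043000) = 115.85644.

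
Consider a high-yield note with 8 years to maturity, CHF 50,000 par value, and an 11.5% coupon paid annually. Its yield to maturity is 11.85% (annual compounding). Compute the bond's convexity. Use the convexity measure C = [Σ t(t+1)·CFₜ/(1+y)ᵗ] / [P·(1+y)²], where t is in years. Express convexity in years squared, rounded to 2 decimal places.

35.28

With y = 0.1185:
  t   CF        PV=CF/(1+0.1185)^t    t·PV        t(t+1)·PV
  1     5,750.00     5,140.8136     5,140.8136      10,281.6272
  2     5,750.00     4,596.1677     9,192.3354      27,577.0063
  3     5,750.00     4,109.2246    12,327.6738      49,310.6952
  4     5,750.00     3,673.8709    14,695.4836      73,477.4180
  5     5,750.00     3,284.6409    16,423.2047      98,539.2284
  6     5,750.00     2,936.6481    17,619.8889     123,339.2220
  7     5,750.00     2,625.5236    18,378.6652     147,029.3214
  8    55,750.00    22,759.1985   182,073.5883   1,638,662.2943
  Σ                 49,126.0880   275,851.6534   2,168,216.8127
P = 49,126.0880.
Convexity = Σ t(t+1)·PV / [P·(1+y)²] = 2,168,216.8127 / (49,126.0880 × 1.251042) = 35.27919.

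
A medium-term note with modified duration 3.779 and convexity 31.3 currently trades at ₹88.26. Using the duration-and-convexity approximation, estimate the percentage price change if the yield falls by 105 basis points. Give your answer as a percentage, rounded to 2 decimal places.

+4.14%

Duration effect: -D_mod·Δy = -3.779 × (-0.0105) = +0.0396795
Convexity effect: ½·C·(Δy)² = 0.5 × 31.3 × (-0.0105)² = +0.0017254125
ΔP/P ≈ +0.0396795 + 0.0017254125 = +0.0414049125
= +4.14049125%.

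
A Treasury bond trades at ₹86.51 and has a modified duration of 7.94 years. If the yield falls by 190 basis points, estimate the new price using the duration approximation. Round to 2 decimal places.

₹99.56

Duration approximation: ΔP/P ≈ -D_mod · Δy = -7.94 × (-0.019) = +0.150860.
New price ≈ 86.51 × (1 + 0.150860) = 99.5608986.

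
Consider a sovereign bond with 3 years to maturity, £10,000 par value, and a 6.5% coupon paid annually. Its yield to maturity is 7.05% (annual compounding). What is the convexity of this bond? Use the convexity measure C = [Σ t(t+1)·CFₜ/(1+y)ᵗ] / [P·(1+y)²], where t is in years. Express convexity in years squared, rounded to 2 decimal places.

With y = 0.0705:
  t   CF        PV=CF/(1+0.0705)^t    t·PV        t(t+1)·PV
  1       650.00       607.1929       607.1929       1,214.3858
  2       650.00       567.2050     1,134.4099       3,403.2297
  3    10,650.00     8,681.3965    26,044.1896     104,176.7582
  Σ                  9,855.7944    27,785.7924     108,794.3737
P = 9,855.7944.
Convexity = Σ t(t+1)·PV / [P·(1+y)²] = 108,794.3737 / (9,855.7944 × 1.145970) = 9.63255.

9.63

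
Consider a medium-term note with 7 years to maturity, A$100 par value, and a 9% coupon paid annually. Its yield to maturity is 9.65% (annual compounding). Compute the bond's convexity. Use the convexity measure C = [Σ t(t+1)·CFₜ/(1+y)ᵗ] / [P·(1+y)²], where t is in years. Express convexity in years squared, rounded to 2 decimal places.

With y = 0.0965:
  t   CF        PV=CF/(1+0.0965)^t    t·PV        t(t+1)·PV
  1         9.00         8.2079         8.2079          16.4159
  2         9.00         7.4856        14.9712          44.9135
  3         9.00         6.8268        20.4804          81.9215
  4         9.00         6.2260        24.9039         124.5197
  5         9.00         5.6781        28.3903         170.3415
  6         9.00         5.1783        31.0700         217.4903
  7       109.00        57.1961       400.3724       3,202.9789
  Σ                     96.7987       528.3961       3,858.5812
P = 96.7987.
Convexity = Σ t(t+1)·PV / [P·(1+y)²] = 3,858.5812 / (96.7987 × 1.202312) = 33.15437.

33.15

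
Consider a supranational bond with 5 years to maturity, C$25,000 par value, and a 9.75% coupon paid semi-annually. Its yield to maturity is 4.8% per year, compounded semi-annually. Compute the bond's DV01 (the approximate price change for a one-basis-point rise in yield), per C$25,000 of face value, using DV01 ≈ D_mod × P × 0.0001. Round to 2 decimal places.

Periodic yield y = 0.024.
  t   CF        PV=CF/(1+0.024)^t    t·PV
  1     1,218.75     1,190.1855     1,190.1855
  2     1,218.75     1,162.2906     2,324.5811
  3     1,218.75     1,135.0494     3,405.1482
  4     1,218.75     1,108.4467     4,433.7867
  5     1,218.75     1,082.4674     5,412.3372
  6     1,218.75     1,057.0971     6,342.5827
  7     1,218.75     1,032.3214     7,226.2498
  8     1,218.75     1,008.1264     8,065.0110
  9     1,218.75       984.4984     8,860.4857
  10   26,218.75    20,682.9469   206,829.4686
  Σ                 30,443.4298   254,089.8366
P = 30,443.4298; D_Mac = 8.34629 half-year periods = 4.17315 yrs; D_mod = 4.07534 yrs.
DV01 ≈ 4.07534 × 30,443.4298 × 0.0001 = 12.406730.

C$12.41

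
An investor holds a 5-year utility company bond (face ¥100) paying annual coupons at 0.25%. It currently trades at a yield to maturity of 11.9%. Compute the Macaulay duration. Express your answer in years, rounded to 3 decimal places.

Periodic yield y = 0.119. Discount each cash flow and weight by its year:
  t   CF        PV=CF/(1+0.119)^t    t·PV
  1         0.25         0.2234         0.2234
  2         0.25         0.1997         0.3993
  3         0.25         0.1784         0.5353
  4         0.25         0.1594         0.6378
  5       100.25        57.1392       285.6959
  Σ                     57.9001       287.4916
Price P = Σ PV = 57.9001.
Macaulay duration = Σ(t·PV) / P = 287.4916 / 57.9001 = 4.96530 years.

4.965 years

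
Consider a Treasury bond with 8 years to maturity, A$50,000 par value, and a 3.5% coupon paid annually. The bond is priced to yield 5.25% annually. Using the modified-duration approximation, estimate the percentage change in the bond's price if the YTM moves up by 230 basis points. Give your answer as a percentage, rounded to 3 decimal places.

Periodic yield y = 0.0525. Modified duration first:
  t   CF        PV=CF/(1+0.0525)^t    t·PV
  1     1,750.00     1,662.7078     1,662.7078
  2     1,750.00     1,579.7699     3,159.5398
  3     1,750.00     1,500.9690     4,502.9071
  4     1,750.00     1,426.0989     5,704.3954
  5     1,750.00     1,354.9633     6,774.8164
  6     1,750.00     1,287.3760     7,724.2562
  7     1,750.00     1,223.1601     8,562.1209
  8    51,750.00    34,366.3586   274,930.8692
  Σ                 44,401.4038   313,021.6129
P = 44,401.4038; D_Mac = 7.04981 yrs; D_mod = 7.04981/(1+0.0525) = 6.69816 yrs.
ΔP/P ≈ -D_mod · Δy = -6.69816 × (+0.023) = -0.154058 = -15.4058%.

-15.406%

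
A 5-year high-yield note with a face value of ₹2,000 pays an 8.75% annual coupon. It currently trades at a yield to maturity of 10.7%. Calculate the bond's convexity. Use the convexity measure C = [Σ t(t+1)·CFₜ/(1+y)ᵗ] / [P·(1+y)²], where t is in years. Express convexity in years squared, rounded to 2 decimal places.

With y = 0.107:
  t   CF        PV=CF/(1+0.107)^t    t·PV        t(t+1)·PV
  1       175.00       158.0849       158.0849         316.1698
  2       175.00       142.8048       285.6096         856.8288
  3       175.00       129.0016       387.0049       1,548.0195
  4       175.00       116.5326       466.1305       2,330.6527
  5     2,175.00     1,308.3416     6,541.7081      39,250.2486
  Σ                  1,854.7656     7,838.5380      44,301.9194
P = 1,854.7656.
Convexity = Σ t(t+1)·PV / [P·(1+y)²] = 44,301.9194 / (1,854.7656 × 1.225449) = 19.49119.

19.49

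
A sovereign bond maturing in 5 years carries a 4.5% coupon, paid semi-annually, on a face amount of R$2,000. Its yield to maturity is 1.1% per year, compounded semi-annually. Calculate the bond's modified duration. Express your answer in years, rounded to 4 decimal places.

4.5490 years

Periodic yield y = 0.0055. First find Macaulay duration:
  t   CF        PV=CF/(1+0.0055)^t    t·PV
  1        45.00        44.7539        44.7539
  2        45.00        44.5091        89.0181
  3        45.00        44.2656       132.7968
  4        45.00        44.0235       176.0939
  5        45.00        43.7827       218.9133
  6        45.00        43.5432       261.2590
  7        45.00        43.3050       303.1350
  8        45.00        43.0681       344.5450
  9        45.00        42.8325       385.4929
  10    2,045.00     1,935.8538    19,358.5383
  Σ                  2,329.9373    21,314.5461
P = 2,329.9373; Macaulay duration = 21,314.5461 / 2,329.9373 = 9.14812 half-year periods = 4.57406 years.
Modified duration = D_Mac / (1 + y) = 4.57406 / 1.0055 = 4.54904 years.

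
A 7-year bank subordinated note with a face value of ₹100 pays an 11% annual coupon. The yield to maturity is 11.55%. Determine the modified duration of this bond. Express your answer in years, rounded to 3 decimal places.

4.667 years

Periodic yield y = 0.1155. First find Macaulay duration:
  t   CF        PV=CF/(1+0.1155)^t    t·PV
  1        11.00         9.8610         9.8610
  2        11.00         8.8400        17.6801
  3        11.00         7.9247        23.7742
  4        11.00         7.1042        28.4167
  5        11.00         6.3686        31.8431
  6        11.00         5.7092        34.2552
  7       111.00        51.6459       361.5214
  Σ                     97.4537       507.3517
P = 97.4537; Macaulay duration = 507.3517 / 97.4537 = 5.20608 years.
Modified duration = D_Mac / (1 + y) = 5.20608 / 1.1155 = 4.66704 years.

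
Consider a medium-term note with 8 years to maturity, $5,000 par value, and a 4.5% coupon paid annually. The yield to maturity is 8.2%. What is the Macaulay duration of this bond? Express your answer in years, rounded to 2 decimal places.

Periodic yield y = 0.082. Discount each cash flow and weight by its year:
  t   CF        PV=CF/(1+0.082)^t    t·PV
  1       225.00       207.9482       207.9482
  2       225.00       192.1888       384.3775
  3       225.00       177.6236       532.8709
  4       225.00       164.1623       656.6493
  5       225.00       151.7212       758.6059
  6       225.00       140.2229       841.3374
  7       225.00       129.5960       907.1722
  8     5,225.00     2,781.4305    22,251.4438
  Σ                  3,944.8935    26,540.4052
Price P = Σ PV = 3,944.8935.
Macaulay duration = Σ(t·PV) / P = 26,540.4052 / 3,944.8935 = 6.72779 years.

6.73 years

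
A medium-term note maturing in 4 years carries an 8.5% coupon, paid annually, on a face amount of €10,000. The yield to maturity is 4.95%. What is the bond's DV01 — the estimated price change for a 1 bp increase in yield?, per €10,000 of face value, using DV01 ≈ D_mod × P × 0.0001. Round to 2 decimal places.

€3.84

Periodic yield y = 0.0495.
  t   CF        PV=CF/(1+0.0495)^t    t·PV
  1       850.00       809.9095       809.9095
  2       850.00       771.7098     1,543.4197
  3       850.00       735.3119     2,205.9357
  4    10,850.00     8,943.3446    35,773.3785
  Σ                 11,260.2759    40,332.6434
P = 11,260.2759; D_Mac = 3.58185 yrs; D_mod = 3.41291 yrs.
DV01 ≈ 3.41291 × 11,260.2759 × 0.0001 = 3.843034.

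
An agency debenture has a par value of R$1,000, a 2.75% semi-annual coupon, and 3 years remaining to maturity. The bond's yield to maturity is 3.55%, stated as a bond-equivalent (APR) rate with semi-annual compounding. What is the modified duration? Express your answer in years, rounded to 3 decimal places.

Periodic yield y = 0.01775. First find Macaulay duration:
  t   CF        PV=CF/(1+0.01775)^t    t·PV
  1        13.75        13.5102        13.5102
  2        13.75        13.2746        26.5491
  3        13.75        13.0431        39.1292
  4        13.75        12.8156        51.2623
  5        13.75        12.5921        62.9604
  6     1,013.75       912.1877     5,473.1261
  Σ                    977.4231     5,666.5372
P = 977.4231; Macaulay duration = 5,666.5372 / 977.4231 = 5.79742 half-year periods = 2.89871 years.
Modified duration = D_Mac / (1 + y) = 2.89871 / 1.01775 = 2.84816 years.

2.848 years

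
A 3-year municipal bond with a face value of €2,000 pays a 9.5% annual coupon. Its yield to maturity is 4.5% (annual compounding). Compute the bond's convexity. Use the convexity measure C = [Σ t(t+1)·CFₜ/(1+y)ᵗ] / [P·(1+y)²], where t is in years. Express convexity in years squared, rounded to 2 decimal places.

With y = 0.045:
  t   CF        PV=CF/(1+0.045)^t    t·PV        t(t+1)·PV
  1       190.00       181.8182       181.8182         363.6364
  2       190.00       173.9887       347.9774       1,043.9321
  3     2,190.00     1,919.0896     5,757.2687      23,029.0748
  Σ                  2,274.8964     6,287.0643      24,436.6433
P = 2,274.8964.
Convexity = Σ t(t+1)·PV / [P·(1+y)²] = 24,436.6433 / (2,274.8964 × 1.092025) = 9.83665.

9.84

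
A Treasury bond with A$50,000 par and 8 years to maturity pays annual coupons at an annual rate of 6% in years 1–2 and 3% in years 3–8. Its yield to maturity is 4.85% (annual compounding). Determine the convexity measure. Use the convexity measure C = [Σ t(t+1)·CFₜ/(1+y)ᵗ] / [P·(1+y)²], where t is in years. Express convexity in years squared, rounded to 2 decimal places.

53.36

With y = 0.0485:
  t   CF        PV=CF/(1+0.0485)^t    t·PV        t(t+1)·PV
  1     3,000.00     2,861.2303     2,861.2303       5,722.4607
  2     3,000.00     2,728.8797     5,457.7593      16,373.2780
  3     1,500.00     1,301.3255     3,903.9766      15,615.9065
  4     1,500.00     1,241.1307     4,964.5228      24,822.6141
  5     1,500.00     1,183.7203     5,918.6014      35,511.6081
  6     1,500.00     1,128.9654     6,773.7927      47,416.5488
  7     1,500.00     1,076.7434     7,537.2037      60,297.6300
  8    51,500.00    35,258.1686   282,065.3491   2,538,588.1419
  Σ                 46,780.1640   319,482.4360   2,744,348.1880
P = 46,780.1640.
Convexity = Σ t(t+1)·PV / [P·(1+y)²] = 2,744,348.1880 / (46,780.1640 × 1.099352) = 53.36304.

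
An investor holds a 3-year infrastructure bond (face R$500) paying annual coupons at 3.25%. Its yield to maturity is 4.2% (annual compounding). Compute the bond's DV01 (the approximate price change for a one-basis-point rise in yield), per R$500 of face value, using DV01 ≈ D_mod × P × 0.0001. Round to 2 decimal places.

R$0.14

Periodic yield y = 0.042.
  t   CF        PV=CF/(1+0.042)^t    t·PV
  1        16.25        15.5950        15.5950
  2        16.25        14.9664        29.9328
  3       516.25       456.3068     1,368.9203
  Σ                    486.8682     1,414.4481
P = 486.8682; D_Mac = 2.90520 yrs; D_mod = 2.78810 yrs.
DV01 ≈ 2.78810 × 486.8682 × 0.0001 = 0.135744.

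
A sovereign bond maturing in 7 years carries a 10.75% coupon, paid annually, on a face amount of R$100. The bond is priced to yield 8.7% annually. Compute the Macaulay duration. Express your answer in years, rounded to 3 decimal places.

5.351 years

Periodic yield y = 0.087. Discount each cash flow and weight by its year:
  t   CF        PV=CF/(1+0.087)^t    t·PV
  1        10.75         9.8896         9.8896
  2        10.75         9.0981        18.1961
  3        10.75         8.3699        25.1097
  4        10.75         7.7000        30.8000
  5        10.75         7.0837        35.4185
  6        10.75         6.5168        39.1005
  7       110.75        61.7642       432.3495
  Σ                    110.4222       590.8640
Price P = Σ PV = 110.4222.
Macaulay duration = Σ(t·PV) / P = 590.8640 / 110.4222 = 5.35095 years.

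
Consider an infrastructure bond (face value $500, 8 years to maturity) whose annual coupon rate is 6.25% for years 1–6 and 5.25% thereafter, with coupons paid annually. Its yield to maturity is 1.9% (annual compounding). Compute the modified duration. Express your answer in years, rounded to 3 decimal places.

6.611 years

Periodic yield y = 0.019. First find Macaulay duration:
  t   CF        PV=CF/(1+0.019)^t    t·PV
  1        31.25        30.6673        30.6673
  2        31.25        30.0955        60.1910
  3        31.25        29.5344        88.6031
  4        31.25        28.9837       115.9347
  5        31.25        28.4432       142.2162
  6        31.25        27.9129       167.4774
  7        26.25        23.0097       161.0676
  8       526.25       452.6876     3,621.5011
  Σ                    651.3343     4,387.6583
P = 651.3343; Macaulay duration = 4,387.6583 / 651.3343 = 6.73642 years.
Modified duration = D_Mac / (1 + y) = 6.73642 / 1.019 = 6.61081 years.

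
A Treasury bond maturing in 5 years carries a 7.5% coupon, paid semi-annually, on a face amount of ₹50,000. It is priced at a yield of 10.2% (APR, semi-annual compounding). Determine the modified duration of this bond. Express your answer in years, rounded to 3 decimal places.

Periodic yield y = 0.051. First find Macaulay duration:
  t   CF        PV=CF/(1+0.051)^t    t·PV
  1     1,875.00     1,784.0152     1,784.0152
  2     1,875.00     1,697.4455     3,394.8910
  3     1,875.00     1,615.0766     4,845.2298
  4     1,875.00     1,536.7047     6,146.8186
  5     1,875.00     1,462.1357     7,310.6787
  6     1,875.00     1,391.1853     8,347.1117
  7     1,875.00     1,323.6777     9,265.7441
  8     1,875.00     1,259.4460    10,075.5678
  9     1,875.00     1,198.3311    10,784.9798
  10   51,875.00    31,545.0303   315,450.3034
  Σ                 44,813.0481   377,405.3402
P = 44,813.0481; Macaulay duration = 377,405.3402 / 44,813.0481 = 8.42177 half-year periods = 4.21089 years.
Modified duration = D_Mac / (1 + y) = 4.21089 / 1.051 = 4.00655 years.

4.007 years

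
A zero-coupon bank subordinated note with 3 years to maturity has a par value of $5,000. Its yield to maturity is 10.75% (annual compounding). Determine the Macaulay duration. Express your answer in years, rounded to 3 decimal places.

3.000 years

A zero-coupon bond has a single cash flow at maturity, so its Macaulay duration equals its maturity: 3 years.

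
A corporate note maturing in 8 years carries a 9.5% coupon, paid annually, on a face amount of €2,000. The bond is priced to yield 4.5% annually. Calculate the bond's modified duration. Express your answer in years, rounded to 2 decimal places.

5.97 years

Periodic yield y = 0.045. First find Macaulay duration:
  t   CF        PV=CF/(1+0.045)^t    t·PV
  1       190.00       181.8182       181.8182
  2       190.00       173.9887       347.9774
  3       190.00       166.4964       499.4891
  4       190.00       159.3267       637.3066
  5       190.00       152.4657       762.3285
  6       190.00       145.9002       875.4011
  7       190.00       139.6174       977.3218
  8     2,190.00     1,539.9754    12,319.8034
  Σ                  2,659.5886    16,601.4462
P = 2,659.5886; Macaulay duration = 16,601.4462 / 2,659.5886 = 6.24211 years.
Modified duration = D_Mac / (1 + y) = 6.24211 / 1.045 = 5.97331 years.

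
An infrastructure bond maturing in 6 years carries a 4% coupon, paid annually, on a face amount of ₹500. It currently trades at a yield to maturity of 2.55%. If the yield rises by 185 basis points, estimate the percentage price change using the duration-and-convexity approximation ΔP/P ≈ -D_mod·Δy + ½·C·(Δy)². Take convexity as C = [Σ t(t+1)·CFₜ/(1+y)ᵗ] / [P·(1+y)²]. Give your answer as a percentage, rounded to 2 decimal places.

-9.27%

With y = 0.0255:
  t   CF        PV=CF/(1+0.0255)^t    t·PV        t(t+1)·PV
  1        20.00        19.5027        19.5027          39.0054
  2        20.00        19.0177        38.0355         114.1064
  3        20.00        18.5448        55.6345         222.5380
  4        20.00        18.0837        72.3348         361.6740
  5        20.00        17.6340        88.1702         529.0210
  6       520.00       447.0842     2,682.5054      18,777.5378
  Σ                    539.8672     2,956.1830      20,043.8827
P = 539.8672; D_Mac = 5.47576 yrs; D_mod = 5.33960 yrs; C = 35.30397.
Duration effect: -5.33960 × (+0.0185) = -0.098783
Convexity effect: 0.5 × 35.30397 × (0.0185)² = +0.0060414
ΔP/P ≈ -0.098783 + 0.0060414 = -0.092741 = -9.2741%.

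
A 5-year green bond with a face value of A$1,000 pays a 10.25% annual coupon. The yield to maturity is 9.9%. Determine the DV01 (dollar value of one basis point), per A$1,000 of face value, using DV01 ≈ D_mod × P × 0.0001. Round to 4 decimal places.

A$0.3835

Periodic yield y = 0.099.
  t   CF        PV=CF/(1+0.099)^t    t·PV
  1       102.50        93.2666        93.2666
  2       102.50        84.8650       169.7299
  3       102.50        77.2202       231.6605
  4       102.50        70.2640       281.0561
  5     1,102.50       687.6859     3,438.4296
  Σ                  1,013.3017     4,214.1429
P = 1,013.3017; D_Mac = 4.15882 yrs; D_mod = 3.78419 yrs.
DV01 ≈ 3.78419 × 1,013.3017 × 0.0001 = 0.383452.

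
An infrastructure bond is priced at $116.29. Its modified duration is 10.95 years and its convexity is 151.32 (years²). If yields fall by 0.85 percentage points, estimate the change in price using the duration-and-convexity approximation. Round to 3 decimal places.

+$11.459

Duration effect: -D_mod·Δy = -10.95 × (-0.0085) = +0.093075
Convexity effect: ½·C·(Δy)² = 0.5 × 151.32 × (-0.0085)² = +0.005466435
ΔP/P ≈ +0.093075 + 0.005466435 = +0.098541435
ΔP ≈ 116.29 × (+0.098541435) = +11.45938347615.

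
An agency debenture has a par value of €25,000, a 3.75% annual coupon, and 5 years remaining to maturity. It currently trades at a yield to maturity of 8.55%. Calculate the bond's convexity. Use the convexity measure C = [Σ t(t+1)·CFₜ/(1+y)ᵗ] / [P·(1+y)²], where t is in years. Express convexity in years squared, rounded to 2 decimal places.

With y = 0.0855:
  t   CF        PV=CF/(1+0.0855)^t    t·PV        t(t+1)·PV
  1       937.50       863.6573       863.6573       1,727.3146
  2       937.50       795.6309     1,591.2617       4,773.7852
  3       937.50       732.9626     2,198.8877       8,795.5508
  4       937.50       675.2304     2,700.9215      13,504.6073
  5    25,937.50    17,209.9249    86,049.6245     516,297.7469
  Σ                 20,277.4060    93,404.3527     545,099.0048
P = 20,277.4060.
Convexity = Σ t(t+1)·PV / [P·(1+y)²] = 545,099.0048 / (20,277.4060 × 1.178310) = 22.81410.

22.81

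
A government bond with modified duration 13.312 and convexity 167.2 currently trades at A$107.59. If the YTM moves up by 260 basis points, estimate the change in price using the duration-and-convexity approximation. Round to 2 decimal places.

Duration effect: -D_mod·Δy = -13.312 × (+0.026) = -0.346112
Convexity effect: ½·C·(Δy)² = 0.5 × 167.2 × (0.026)² = +0.0565136
ΔP/P ≈ -0.346112 + 0.0565136 = -0.2895984
ΔP ≈ 107.59 × (-0.2895984) = -31.157891856.

-A$31.16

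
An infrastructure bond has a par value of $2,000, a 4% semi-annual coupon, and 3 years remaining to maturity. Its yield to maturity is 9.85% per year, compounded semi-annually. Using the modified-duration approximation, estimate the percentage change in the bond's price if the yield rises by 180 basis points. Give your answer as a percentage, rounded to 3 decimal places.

-4.876%

Periodic yield y = 0.04925. Modified duration first:
  t   CF        PV=CF/(1+0.04925)^t    t·PV
  1        40.00        38.1225        38.1225
  2        40.00        36.3331        72.6661
  3        40.00        34.6277       103.8830
  4        40.00        33.0023       132.0092
  5        40.00        31.4532       157.2661
  6     2,040.00     1,528.8198     9,172.9188
  Σ                  1,702.3585     9,676.8656
P = 1,702.3585; D_Mac = 5.68439 half-year periods = 2.84219 yrs; D_mod = 2.84219/(1+0.04925) = 2.70879 yrs.
ΔP/P ≈ -D_mod · Δy = -2.70879 × (+0.018) = -0.048758 = -4.8758%.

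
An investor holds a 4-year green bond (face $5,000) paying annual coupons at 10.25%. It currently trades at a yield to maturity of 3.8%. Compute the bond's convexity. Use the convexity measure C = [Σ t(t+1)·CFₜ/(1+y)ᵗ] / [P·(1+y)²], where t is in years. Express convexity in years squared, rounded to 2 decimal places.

15.68

With y = 0.038:
  t   CF        PV=CF/(1+0.038)^t    t·PV        t(t+1)·PV
  1       512.50       493.7380       493.7380         987.4759
  2       512.50       475.6628       951.3255       2,853.9766
  3       512.50       458.2493     1,374.7479       5,498.9916
  4     5,512.50     4,748.5300    18,994.1201      94,970.6005
  Σ                  6,176.1801    21,813.9315     104,311.0446
P = 6,176.1801.
Convexity = Σ t(t+1)·PV / [P·(1+y)²] = 104,311.0446 / (6,176.1801 × 1.077444) = 15.67529.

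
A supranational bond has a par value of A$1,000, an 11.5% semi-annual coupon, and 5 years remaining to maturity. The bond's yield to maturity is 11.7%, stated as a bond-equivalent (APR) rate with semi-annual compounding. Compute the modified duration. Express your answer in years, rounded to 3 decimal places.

3.716 years

Periodic yield y = 0.0585. First find Macaulay duration:
  t   CF        PV=CF/(1+0.0585)^t    t·PV
  1        57.50        54.3222        54.3222
  2        57.50        51.3199       102.6399
  3        57.50        48.4836       145.4509
  4        57.50        45.8041       183.2164
  5        57.50        43.2727       216.3633
  6        57.50        40.8811       245.2867
  7        57.50        38.6217       270.3522
  8        57.50        36.4872       291.8979
  9        57.50        34.4707       310.2363
  10    1,057.50       598.9240     5,989.2405
  Σ                    992.5873     7,809.0061
P = 992.5873; Macaulay duration = 7,809.0061 / 992.5873 = 7.86732 half-year periods = 3.93366 years.
Modified duration = D_Mac / (1 + y) = 3.93366 / 1.0585 = 3.71626 years.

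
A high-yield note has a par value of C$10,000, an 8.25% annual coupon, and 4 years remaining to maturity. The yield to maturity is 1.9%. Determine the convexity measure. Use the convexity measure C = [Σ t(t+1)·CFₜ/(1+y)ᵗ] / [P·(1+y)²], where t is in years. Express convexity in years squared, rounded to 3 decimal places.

16.786

With y = 0.019:
  t   CF        PV=CF/(1+0.019)^t    t·PV        t(t+1)·PV
  1       825.00       809.6173       809.6173       1,619.2345
  2       825.00       794.5214     1,589.0427       4,767.1282
  3       825.00       779.7069     2,339.1208       9,356.4832
  4    10,825.00    10,039.9412    40,159.7648     200,798.8239
  Σ                 12,423.7868    44,897.5456     216,541.6698
P = 12,423.7868.
Convexity = Σ t(t+1)·PV / [P·(1+y)²] = 216,541.6698 / (12,423.7868 × 1.038361) = 16.78569.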